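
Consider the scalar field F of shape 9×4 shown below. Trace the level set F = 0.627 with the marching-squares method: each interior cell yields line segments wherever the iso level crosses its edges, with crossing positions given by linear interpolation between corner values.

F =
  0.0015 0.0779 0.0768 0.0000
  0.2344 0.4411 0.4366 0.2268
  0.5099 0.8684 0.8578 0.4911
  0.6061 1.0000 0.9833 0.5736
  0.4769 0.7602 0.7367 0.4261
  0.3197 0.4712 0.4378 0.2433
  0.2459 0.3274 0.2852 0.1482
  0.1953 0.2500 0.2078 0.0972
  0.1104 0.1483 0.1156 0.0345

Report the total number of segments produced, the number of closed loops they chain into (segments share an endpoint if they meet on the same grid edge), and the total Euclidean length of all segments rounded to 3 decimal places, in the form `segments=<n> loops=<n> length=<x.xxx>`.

cell (1,0): code 0100 → (1.435,1.000)–(2.000,0.327)
cell (1,1): code 1100 → (1.452,2.000)–(1.435,1.000)
cell (1,2): code 1000 → (2.000,2.629)–(1.452,2.000)
cell (2,0): code 0110 → (2.000,0.327)–(3.000,0.053)
cell (2,2): code 1001 → (3.000,2.870)–(2.000,2.629)
cell (3,0): code 0110 → (3.000,0.053)–(4.000,0.530)
cell (3,2): code 1001 → (4.000,2.353)–(3.000,2.870)
cell (4,0): code 0010 → (4.000,0.530)–(4.461,1.000)
cell (4,1): code 0011 → (4.461,1.000)–(4.367,2.000)
cell (4,2): code 0001 → (4.367,2.000)–(4.000,2.353)
total: 10 segments, chained into 1 closed loop(s), length Σ = 9.184305

segments=10 loops=1 length=9.184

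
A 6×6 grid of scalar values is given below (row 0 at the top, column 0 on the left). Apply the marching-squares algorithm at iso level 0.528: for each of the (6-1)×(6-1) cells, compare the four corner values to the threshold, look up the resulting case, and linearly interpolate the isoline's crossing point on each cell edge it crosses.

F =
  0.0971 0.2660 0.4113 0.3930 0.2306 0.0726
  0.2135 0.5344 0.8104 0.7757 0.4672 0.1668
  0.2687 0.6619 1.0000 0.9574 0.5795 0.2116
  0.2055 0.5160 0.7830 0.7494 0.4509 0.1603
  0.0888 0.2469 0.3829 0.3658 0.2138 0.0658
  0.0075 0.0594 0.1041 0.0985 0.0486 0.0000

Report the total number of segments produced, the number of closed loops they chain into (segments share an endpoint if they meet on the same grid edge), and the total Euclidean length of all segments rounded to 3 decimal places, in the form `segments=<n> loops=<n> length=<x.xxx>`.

cell (0,0): code 0100 → (0.976,1.000)–(1.000,0.980)
cell (0,1): code 1100 → (0.292,2.000)–(0.976,1.000)
cell (0,2): code 1100 → (0.353,3.000)–(0.292,2.000)
cell (0,3): code 1000 → (1.000,3.803)–(0.353,3.000)
cell (1,0): code 0110 → (1.000,0.980)–(2.000,0.659)
cell (1,3): code 1101 → (1.541,4.000)–(1.000,3.803)
cell (1,4): code 1000 → (2.000,4.140)–(1.541,4.000)
cell (2,0): code 0010 → (2.000,0.659)–(2.918,1.000)
cell (2,1): code 0111 → (2.918,1.000)–(3.000,1.045)
cell (2,3): code 1011 → (3.000,3.742)–(2.400,4.000)
cell (2,4): code 0001 → (2.400,4.000)–(2.000,4.140)
cell (3,1): code 0010 → (3.000,1.045)–(3.637,2.000)
cell (3,2): code 0011 → (3.637,2.000)–(3.577,3.000)
cell (3,3): code 0001 → (3.577,3.000)–(3.000,3.742)
total: 14 segments, chained into 1 closed loop(s), length Σ = 10.620867

segments=14 loops=1 length=10.621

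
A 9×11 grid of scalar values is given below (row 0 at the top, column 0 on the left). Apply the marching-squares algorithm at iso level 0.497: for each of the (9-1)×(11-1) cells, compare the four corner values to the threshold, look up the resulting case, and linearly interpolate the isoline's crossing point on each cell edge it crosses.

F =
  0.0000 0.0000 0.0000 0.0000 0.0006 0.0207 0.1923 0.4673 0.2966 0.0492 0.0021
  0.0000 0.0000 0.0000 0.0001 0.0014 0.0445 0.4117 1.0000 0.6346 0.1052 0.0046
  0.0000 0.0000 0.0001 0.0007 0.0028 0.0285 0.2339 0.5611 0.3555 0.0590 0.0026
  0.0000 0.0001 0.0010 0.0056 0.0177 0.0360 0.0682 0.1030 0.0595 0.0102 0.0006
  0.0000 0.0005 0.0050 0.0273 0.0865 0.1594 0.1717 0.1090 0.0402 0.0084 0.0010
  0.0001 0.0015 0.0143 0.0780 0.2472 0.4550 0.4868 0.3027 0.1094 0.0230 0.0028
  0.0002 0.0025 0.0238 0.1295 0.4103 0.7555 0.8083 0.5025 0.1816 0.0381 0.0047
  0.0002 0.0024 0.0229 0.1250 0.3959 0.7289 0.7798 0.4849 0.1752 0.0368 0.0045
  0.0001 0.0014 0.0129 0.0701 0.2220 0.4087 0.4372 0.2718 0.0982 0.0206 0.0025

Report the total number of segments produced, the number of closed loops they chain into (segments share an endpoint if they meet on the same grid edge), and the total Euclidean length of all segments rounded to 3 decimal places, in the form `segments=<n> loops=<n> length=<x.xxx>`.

cell (0,6): code 0100 → (0.056,7.000)–(1.000,6.145)
cell (0,7): code 1100 → (0.593,8.000)–(0.056,7.000)
cell (0,8): code 1000 → (1.000,8.260)–(0.593,8.000)
cell (1,6): code 0110 → (1.000,6.145)–(2.000,6.804)
cell (1,7): code 1011 → (2.000,7.312)–(1.493,8.000)
cell (1,8): code 0001 → (1.493,8.000)–(1.000,8.260)
cell (2,6): code 0010 → (2.000,6.804)–(2.140,7.000)
cell (2,7): code 0001 → (2.140,7.000)–(2.000,7.312)
cell (5,4): code 0100 → (5.140,5.000)–(6.000,4.251)
cell (5,5): code 1100 → (5.032,6.000)–(5.140,5.000)
cell (5,6): code 1100 → (5.972,7.000)–(5.032,6.000)
cell (5,7): code 1000 → (6.000,7.017)–(5.972,7.000)
cell (6,4): code 0110 → (6.000,4.251)–(7.000,4.304)
cell (6,6): code 1011 → (7.000,6.959)–(6.312,7.000)
cell (6,7): code 0001 → (6.312,7.000)–(6.000,7.017)
cell (7,4): code 0010 → (7.000,4.304)–(7.724,5.000)
cell (7,5): code 0011 → (7.724,5.000)–(7.825,6.000)
cell (7,6): code 0001 → (7.825,6.000)–(7.000,6.959)
total: 18 segments, chained into 2 closed loop(s), length Σ = 14.914166

segments=18 loops=2 length=14.914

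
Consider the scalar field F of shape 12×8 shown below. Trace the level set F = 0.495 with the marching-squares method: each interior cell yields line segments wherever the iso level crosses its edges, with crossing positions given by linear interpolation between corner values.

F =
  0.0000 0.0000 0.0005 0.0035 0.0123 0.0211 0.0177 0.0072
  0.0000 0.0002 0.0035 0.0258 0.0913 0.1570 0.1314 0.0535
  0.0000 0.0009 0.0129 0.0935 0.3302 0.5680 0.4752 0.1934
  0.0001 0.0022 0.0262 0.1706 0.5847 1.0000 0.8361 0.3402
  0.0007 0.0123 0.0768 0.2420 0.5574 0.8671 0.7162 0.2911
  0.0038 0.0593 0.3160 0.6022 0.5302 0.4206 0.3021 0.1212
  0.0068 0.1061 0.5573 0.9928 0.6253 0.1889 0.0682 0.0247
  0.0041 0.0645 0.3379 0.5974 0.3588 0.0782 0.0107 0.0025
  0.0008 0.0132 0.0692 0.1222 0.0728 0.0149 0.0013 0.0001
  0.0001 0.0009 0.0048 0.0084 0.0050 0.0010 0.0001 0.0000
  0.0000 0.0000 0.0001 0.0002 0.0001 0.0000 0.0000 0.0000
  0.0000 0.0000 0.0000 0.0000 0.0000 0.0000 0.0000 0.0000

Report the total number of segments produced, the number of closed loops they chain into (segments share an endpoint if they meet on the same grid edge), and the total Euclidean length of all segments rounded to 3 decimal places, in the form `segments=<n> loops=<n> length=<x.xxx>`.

segments=22 loops=1 length=15.745

cell (1,4): code 0100 → (1.822,5.000)–(2.000,4.693)
cell (1,5): code 1000 → (2.000,5.787)–(1.822,5.000)
cell (2,3): code 0100 → (2.648,4.000)–(3.000,3.783)
cell (2,4): code 1110 → (2.000,4.693)–(2.648,4.000)
cell (2,5): code 1101 → (2.055,6.000)–(2.000,5.787)
cell (2,6): code 1000 → (3.000,6.688)–(2.055,6.000)
cell (3,3): code 0110 → (3.000,3.783)–(4.000,3.802)
cell (3,6): code 1001 → (4.000,6.520)–(3.000,6.688)
cell (4,2): code 0100 → (4.702,3.000)–(5.000,2.625)
cell (4,3): code 1110 → (4.000,3.802)–(4.702,3.000)
cell (4,4): code 1011 → (5.000,4.321)–(4.833,5.000)
cell (4,5): code 0011 → (4.833,5.000)–(4.534,6.000)
cell (4,6): code 0001 → (4.534,6.000)–(4.000,6.520)
cell (5,1): code 0100 → (5.742,2.000)–(6.000,1.862)
cell (5,2): code 1110 → (5.000,2.625)–(5.742,2.000)
cell (5,4): code 1001 → (6.000,4.299)–(5.000,4.321)
cell (6,1): code 0010 → (6.000,1.862)–(6.284,2.000)
cell (6,2): code 0111 → (6.284,2.000)–(7.000,2.605)
cell (6,3): code 1011 → (7.000,3.429)–(6.489,4.000)
cell (6,4): code 0001 → (6.489,4.000)–(6.000,4.299)
cell (7,2): code 0010 → (7.000,2.605)–(7.215,3.000)
cell (7,3): code 0001 → (7.215,3.000)–(7.000,3.429)
total: 22 segments, chained into 1 closed loop(s), length Σ = 15.745393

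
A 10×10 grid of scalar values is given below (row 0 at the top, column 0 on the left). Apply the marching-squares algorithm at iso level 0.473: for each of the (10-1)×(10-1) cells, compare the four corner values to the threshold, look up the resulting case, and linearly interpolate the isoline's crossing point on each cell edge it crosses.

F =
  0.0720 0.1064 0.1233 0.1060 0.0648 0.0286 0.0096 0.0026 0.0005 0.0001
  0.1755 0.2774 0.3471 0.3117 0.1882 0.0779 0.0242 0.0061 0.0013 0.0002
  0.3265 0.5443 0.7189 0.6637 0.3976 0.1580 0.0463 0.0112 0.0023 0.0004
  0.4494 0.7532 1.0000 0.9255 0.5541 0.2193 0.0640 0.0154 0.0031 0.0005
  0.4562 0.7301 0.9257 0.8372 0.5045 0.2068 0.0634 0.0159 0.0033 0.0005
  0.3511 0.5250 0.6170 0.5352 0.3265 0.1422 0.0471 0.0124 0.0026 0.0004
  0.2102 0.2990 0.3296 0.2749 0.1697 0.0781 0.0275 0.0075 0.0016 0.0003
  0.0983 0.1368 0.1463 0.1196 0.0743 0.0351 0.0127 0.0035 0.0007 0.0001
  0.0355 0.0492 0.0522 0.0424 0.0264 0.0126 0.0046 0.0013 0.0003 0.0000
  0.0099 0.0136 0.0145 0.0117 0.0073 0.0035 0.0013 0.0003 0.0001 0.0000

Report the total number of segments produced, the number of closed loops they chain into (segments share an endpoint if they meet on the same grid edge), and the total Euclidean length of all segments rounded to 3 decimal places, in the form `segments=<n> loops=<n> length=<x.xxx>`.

cell (1,0): code 0100 → (1.733,1.000)–(2.000,0.673)
cell (1,1): code 1100 → (1.339,2.000)–(1.733,1.000)
cell (1,2): code 1100 → (1.458,3.000)–(1.339,2.000)
cell (1,3): code 1000 → (2.000,3.717)–(1.458,3.000)
cell (2,0): code 0110 → (2.000,0.673)–(3.000,0.078)
cell (2,3): code 1101 → (2.482,4.000)–(2.000,3.717)
cell (2,4): code 1000 → (3.000,4.242)–(2.482,4.000)
cell (3,0): code 0110 → (3.000,0.078)–(4.000,0.061)
cell (3,4): code 1001 → (4.000,4.106)–(3.000,4.242)
cell (4,0): code 0110 → (4.000,0.061)–(5.000,0.701)
cell (4,3): code 1011 → (5.000,3.298)–(4.177,4.000)
cell (4,4): code 0001 → (4.177,4.000)–(4.000,4.106)
cell (5,0): code 0010 → (5.000,0.701)–(5.230,1.000)
cell (5,1): code 0011 → (5.230,1.000)–(5.501,2.000)
cell (5,2): code 0011 → (5.501,2.000)–(5.239,3.000)
cell (5,3): code 0001 → (5.239,3.000)–(5.000,3.298)
total: 16 segments, chained into 1 closed loop(s), length Σ = 13.011034

segments=16 loops=1 length=13.011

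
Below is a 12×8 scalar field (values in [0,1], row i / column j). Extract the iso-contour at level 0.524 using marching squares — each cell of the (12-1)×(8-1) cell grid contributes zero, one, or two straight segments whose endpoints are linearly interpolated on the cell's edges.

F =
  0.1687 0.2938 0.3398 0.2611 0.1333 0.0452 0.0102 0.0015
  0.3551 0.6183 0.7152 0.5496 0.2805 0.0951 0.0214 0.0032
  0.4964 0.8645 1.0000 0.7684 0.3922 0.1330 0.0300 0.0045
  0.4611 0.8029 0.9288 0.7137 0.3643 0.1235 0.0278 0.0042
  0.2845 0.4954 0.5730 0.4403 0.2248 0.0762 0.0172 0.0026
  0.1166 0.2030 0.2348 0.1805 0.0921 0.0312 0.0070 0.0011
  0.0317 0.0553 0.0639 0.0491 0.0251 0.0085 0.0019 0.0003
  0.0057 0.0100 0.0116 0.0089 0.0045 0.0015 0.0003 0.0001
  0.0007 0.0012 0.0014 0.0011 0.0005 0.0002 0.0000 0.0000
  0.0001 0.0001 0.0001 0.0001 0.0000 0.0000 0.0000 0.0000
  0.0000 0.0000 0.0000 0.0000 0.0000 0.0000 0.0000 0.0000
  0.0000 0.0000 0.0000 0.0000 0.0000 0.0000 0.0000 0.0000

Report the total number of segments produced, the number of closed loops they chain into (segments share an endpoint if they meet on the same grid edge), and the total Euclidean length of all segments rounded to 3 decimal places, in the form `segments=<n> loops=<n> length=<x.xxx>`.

cell (0,0): code 0100 → (0.709,1.000)–(1.000,0.642)
cell (0,1): code 1100 → (0.491,2.000)–(0.709,1.000)
cell (0,2): code 1100 → (0.911,3.000)–(0.491,2.000)
cell (0,3): code 1000 → (1.000,3.095)–(0.911,3.000)
cell (1,0): code 0110 → (1.000,0.642)–(2.000,0.075)
cell (1,3): code 1001 → (2.000,3.650)–(1.000,3.095)
cell (2,0): code 0110 → (2.000,0.075)–(3.000,0.184)
cell (2,3): code 1001 → (3.000,3.543)–(2.000,3.650)
cell (3,0): code 0010 → (3.000,0.184)–(3.907,1.000)
cell (3,1): code 0111 → (3.907,1.000)–(4.000,1.369)
cell (3,2): code 1011 → (4.000,2.369)–(3.694,3.000)
cell (3,3): code 0001 → (3.694,3.000)–(3.000,3.543)
cell (4,1): code 0010 → (4.000,1.369)–(4.145,2.000)
cell (4,2): code 0001 → (4.145,2.000)–(4.000,2.369)
total: 14 segments, chained into 1 closed loop(s), length Σ = 11.231183

segments=14 loops=1 length=11.231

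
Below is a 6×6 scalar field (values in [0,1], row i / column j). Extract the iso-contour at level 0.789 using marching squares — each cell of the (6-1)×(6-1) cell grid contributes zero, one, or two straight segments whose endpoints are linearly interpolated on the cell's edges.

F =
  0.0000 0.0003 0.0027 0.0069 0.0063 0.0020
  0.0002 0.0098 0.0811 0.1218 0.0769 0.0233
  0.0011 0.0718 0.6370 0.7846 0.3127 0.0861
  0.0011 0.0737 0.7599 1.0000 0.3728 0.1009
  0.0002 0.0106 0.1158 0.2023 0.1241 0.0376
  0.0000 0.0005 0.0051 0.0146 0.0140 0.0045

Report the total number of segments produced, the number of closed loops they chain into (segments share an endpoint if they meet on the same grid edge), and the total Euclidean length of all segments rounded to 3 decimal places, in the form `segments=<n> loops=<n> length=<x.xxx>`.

cell (2,2): code 0100 → (2.020,3.000)–(3.000,2.121)
cell (2,3): code 1000 → (3.000,3.336)–(2.020,3.000)
cell (3,2): code 0010 → (3.000,2.121)–(3.265,3.000)
cell (3,3): code 0001 → (3.265,3.000)–(3.000,3.336)
total: 4 segments, chained into 1 closed loop(s), length Σ = 3.697425

segments=4 loops=1 length=3.697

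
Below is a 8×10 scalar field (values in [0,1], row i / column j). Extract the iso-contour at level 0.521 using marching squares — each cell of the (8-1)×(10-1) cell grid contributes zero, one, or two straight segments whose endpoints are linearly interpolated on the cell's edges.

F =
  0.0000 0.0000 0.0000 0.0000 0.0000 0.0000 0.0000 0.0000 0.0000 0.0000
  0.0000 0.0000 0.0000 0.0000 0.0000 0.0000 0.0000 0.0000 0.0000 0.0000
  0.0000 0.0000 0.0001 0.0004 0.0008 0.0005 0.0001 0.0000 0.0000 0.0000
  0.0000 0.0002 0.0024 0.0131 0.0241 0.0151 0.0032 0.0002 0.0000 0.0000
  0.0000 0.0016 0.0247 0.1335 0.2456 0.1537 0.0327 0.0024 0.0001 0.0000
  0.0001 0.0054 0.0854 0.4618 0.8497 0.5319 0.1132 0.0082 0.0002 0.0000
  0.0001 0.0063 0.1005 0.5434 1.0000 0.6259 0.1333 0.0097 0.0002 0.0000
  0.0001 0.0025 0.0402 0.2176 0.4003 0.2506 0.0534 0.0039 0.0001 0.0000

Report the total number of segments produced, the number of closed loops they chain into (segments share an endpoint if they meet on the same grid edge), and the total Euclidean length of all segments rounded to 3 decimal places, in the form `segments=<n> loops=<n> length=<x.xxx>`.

segments=10 loops=1 length=7.010

cell (4,3): code 0100 → (4.456,4.000)–(5.000,3.153)
cell (4,4): code 1100 → (4.971,5.000)–(4.456,4.000)
cell (4,5): code 1000 → (5.000,5.026)–(4.971,5.000)
cell (5,2): code 0100 → (5.725,3.000)–(6.000,2.949)
cell (5,3): code 1110 → (5.000,3.153)–(5.725,3.000)
cell (5,5): code 1001 → (6.000,5.213)–(5.000,5.026)
cell (6,2): code 0010 → (6.000,2.949)–(6.069,3.000)
cell (6,3): code 0011 → (6.069,3.000)–(6.799,4.000)
cell (6,4): code 0011 → (6.799,4.000)–(6.280,5.000)
cell (6,5): code 0001 → (6.280,5.000)–(6.000,5.213)
total: 10 segments, chained into 1 closed loop(s), length Σ = 7.010242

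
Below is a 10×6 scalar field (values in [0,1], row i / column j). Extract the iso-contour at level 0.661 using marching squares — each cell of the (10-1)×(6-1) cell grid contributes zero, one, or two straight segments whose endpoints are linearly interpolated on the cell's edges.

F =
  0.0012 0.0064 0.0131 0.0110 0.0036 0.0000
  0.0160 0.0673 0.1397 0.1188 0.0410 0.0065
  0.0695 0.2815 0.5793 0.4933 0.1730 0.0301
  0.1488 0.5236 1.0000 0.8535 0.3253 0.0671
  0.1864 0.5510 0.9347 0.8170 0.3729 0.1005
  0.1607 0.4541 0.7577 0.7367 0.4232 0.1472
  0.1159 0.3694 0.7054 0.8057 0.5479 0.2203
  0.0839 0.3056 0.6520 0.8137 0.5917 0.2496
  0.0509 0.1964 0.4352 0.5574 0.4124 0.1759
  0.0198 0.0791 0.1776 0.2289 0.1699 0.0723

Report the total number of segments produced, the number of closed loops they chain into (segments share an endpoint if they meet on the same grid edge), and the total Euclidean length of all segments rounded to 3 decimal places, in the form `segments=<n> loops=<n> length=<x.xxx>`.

segments=14 loops=1 length=12.960

cell (2,1): code 0100 → (2.194,2.000)–(3.000,1.288)
cell (2,2): code 1100 → (2.466,3.000)–(2.194,2.000)
cell (2,3): code 1000 → (3.000,3.364)–(2.466,3.000)
cell (3,1): code 0110 → (3.000,1.288)–(4.000,1.287)
cell (3,3): code 1001 → (4.000,3.351)–(3.000,3.364)
cell (4,1): code 0110 → (4.000,1.287)–(5.000,1.681)
cell (4,3): code 1001 → (5.000,3.241)–(4.000,3.351)
cell (5,1): code 0110 → (5.000,1.681)–(6.000,1.868)
cell (5,3): code 1001 → (6.000,3.561)–(5.000,3.241)
cell (6,1): code 0010 → (6.000,1.868)–(6.831,2.000)
cell (6,2): code 0111 → (6.831,2.000)–(7.000,2.056)
cell (6,3): code 1001 → (7.000,3.688)–(6.000,3.561)
cell (7,2): code 0010 → (7.000,2.056)–(7.596,3.000)
cell (7,3): code 0001 → (7.596,3.000)–(7.000,3.688)
total: 14 segments, chained into 1 closed loop(s), length Σ = 12.960310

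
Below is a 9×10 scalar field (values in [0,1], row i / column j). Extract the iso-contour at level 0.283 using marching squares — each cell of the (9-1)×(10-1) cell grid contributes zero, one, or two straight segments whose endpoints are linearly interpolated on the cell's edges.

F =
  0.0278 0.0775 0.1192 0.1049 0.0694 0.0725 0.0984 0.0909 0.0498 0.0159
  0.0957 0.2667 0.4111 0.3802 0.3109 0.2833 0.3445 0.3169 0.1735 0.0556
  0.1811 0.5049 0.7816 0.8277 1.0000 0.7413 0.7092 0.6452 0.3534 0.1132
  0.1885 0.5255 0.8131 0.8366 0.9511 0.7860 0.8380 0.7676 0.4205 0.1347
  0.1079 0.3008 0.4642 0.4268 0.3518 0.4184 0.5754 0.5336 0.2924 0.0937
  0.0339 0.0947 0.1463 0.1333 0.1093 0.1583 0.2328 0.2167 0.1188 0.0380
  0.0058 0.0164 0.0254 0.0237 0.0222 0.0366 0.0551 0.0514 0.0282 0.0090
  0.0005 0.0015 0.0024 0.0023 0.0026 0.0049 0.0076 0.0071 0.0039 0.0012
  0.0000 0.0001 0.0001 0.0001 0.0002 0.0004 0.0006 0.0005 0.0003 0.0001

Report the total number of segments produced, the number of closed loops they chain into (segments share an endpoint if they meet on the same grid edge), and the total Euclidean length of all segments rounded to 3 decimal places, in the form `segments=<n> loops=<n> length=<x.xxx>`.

cell (0,1): code 0100 → (0.561,2.000)–(1.000,1.113)
cell (0,2): code 1100 → (0.647,3.000)–(0.561,2.000)
cell (0,3): code 1100 → (0.884,4.000)–(0.647,3.000)
cell (0,4): code 1100 → (0.999,5.000)–(0.884,4.000)
cell (0,5): code 1100 → (0.750,6.000)–(0.999,5.000)
cell (0,6): code 1100 → (0.850,7.000)–(0.750,6.000)
cell (0,7): code 1000 → (1.000,7.236)–(0.850,7.000)
cell (1,0): code 0100 → (1.068,1.000)–(2.000,0.315)
cell (1,1): code 1110 → (1.000,1.113)–(1.068,1.000)
cell (1,7): code 1101 → (1.609,8.000)–(1.000,7.236)
cell (1,8): code 1000 → (2.000,8.293)–(1.609,8.000)
cell (2,0): code 0110 → (2.000,0.315)–(3.000,0.280)
cell (2,8): code 1001 → (3.000,8.481)–(2.000,8.293)
cell (3,0): code 0110 → (3.000,0.280)–(4.000,0.908)
cell (3,8): code 1001 → (4.000,8.047)–(3.000,8.481)
cell (4,0): code 0010 → (4.000,0.908)–(4.086,1.000)
cell (4,1): code 0011 → (4.086,1.000)–(4.570,2.000)
cell (4,2): code 0011 → (4.570,2.000)–(4.490,3.000)
cell (4,3): code 0011 → (4.490,3.000)–(4.284,4.000)
cell (4,4): code 0011 → (4.284,4.000)–(4.521,5.000)
cell (4,5): code 0011 → (4.521,5.000)–(4.853,6.000)
cell (4,6): code 0011 → (4.853,6.000)–(4.791,7.000)
cell (4,7): code 0011 → (4.791,7.000)–(4.054,8.000)
cell (4,8): code 0001 → (4.054,8.000)–(4.000,8.047)
total: 24 segments, chained into 1 closed loop(s), length Σ = 21.044566

segments=24 loops=1 length=21.045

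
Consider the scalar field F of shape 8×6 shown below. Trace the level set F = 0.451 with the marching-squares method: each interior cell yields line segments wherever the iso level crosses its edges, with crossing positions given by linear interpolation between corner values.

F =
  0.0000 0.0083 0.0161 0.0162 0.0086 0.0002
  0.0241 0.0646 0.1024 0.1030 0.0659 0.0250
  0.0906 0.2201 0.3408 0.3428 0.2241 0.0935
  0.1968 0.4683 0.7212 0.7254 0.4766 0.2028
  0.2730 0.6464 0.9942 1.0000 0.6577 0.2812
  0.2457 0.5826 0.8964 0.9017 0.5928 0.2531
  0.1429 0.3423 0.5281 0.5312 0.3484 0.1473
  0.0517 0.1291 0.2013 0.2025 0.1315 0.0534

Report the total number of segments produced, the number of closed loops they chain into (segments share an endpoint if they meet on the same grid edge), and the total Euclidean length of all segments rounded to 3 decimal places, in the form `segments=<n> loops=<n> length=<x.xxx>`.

cell (2,0): code 0100 → (2.930,1.000)–(3.000,0.936)
cell (2,1): code 1100 → (2.290,2.000)–(2.930,1.000)
cell (2,2): code 1100 → (2.283,3.000)–(2.290,2.000)
cell (2,3): code 1100 → (2.899,4.000)–(2.283,3.000)
cell (2,4): code 1000 → (3.000,4.093)–(2.899,4.000)
cell (3,0): code 0110 → (3.000,0.936)–(4.000,0.477)
cell (3,4): code 1001 → (4.000,4.549)–(3.000,4.093)
cell (4,0): code 0110 → (4.000,0.477)–(5.000,0.609)
cell (4,4): code 1001 → (5.000,4.417)–(4.000,4.549)
cell (5,0): code 0010 → (5.000,0.609)–(5.548,1.000)
cell (5,1): code 0111 → (5.548,1.000)–(6.000,1.585)
cell (5,3): code 1011 → (6.000,3.439)–(5.580,4.000)
cell (5,4): code 0001 → (5.580,4.000)–(5.000,4.417)
cell (6,1): code 0010 → (6.000,1.585)–(6.236,2.000)
cell (6,2): code 0011 → (6.236,2.000)–(6.244,3.000)
cell (6,3): code 0001 → (6.244,3.000)–(6.000,3.439)
total: 16 segments, chained into 1 closed loop(s), length Σ = 12.618406

segments=16 loops=1 length=12.618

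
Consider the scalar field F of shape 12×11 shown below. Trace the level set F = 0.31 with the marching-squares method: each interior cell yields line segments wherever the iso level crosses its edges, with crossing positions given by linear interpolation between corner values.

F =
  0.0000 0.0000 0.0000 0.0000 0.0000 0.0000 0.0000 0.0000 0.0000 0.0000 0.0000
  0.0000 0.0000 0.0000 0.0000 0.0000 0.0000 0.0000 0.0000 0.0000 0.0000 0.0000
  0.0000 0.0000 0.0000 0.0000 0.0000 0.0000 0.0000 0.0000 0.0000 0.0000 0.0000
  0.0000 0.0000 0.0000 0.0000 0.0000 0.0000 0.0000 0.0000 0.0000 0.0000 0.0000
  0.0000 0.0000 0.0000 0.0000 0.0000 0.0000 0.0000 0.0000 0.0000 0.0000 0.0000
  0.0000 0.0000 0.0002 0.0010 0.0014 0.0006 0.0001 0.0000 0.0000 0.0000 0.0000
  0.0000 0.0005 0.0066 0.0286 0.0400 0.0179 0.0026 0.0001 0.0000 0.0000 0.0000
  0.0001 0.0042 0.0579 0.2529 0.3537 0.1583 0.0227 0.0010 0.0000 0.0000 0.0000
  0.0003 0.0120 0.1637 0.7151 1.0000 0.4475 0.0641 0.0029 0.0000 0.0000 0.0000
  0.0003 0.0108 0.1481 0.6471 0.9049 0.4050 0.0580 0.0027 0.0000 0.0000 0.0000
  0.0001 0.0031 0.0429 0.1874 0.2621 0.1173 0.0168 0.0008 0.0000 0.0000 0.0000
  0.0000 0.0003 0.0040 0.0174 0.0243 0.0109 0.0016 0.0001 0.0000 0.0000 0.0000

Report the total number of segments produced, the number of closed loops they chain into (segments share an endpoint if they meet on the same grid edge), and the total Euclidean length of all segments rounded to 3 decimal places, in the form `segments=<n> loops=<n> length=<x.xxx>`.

cell (6,3): code 0100 → (6.861,4.000)–(7.000,3.566)
cell (6,4): code 1000 → (7.000,4.224)–(6.861,4.000)
cell (7,2): code 0100 → (7.124,3.000)–(8.000,2.265)
cell (7,3): code 1110 → (7.000,3.566)–(7.124,3.000)
cell (7,4): code 1101 → (7.525,5.000)–(7.000,4.224)
cell (7,5): code 1000 → (8.000,5.359)–(7.525,5.000)
cell (8,2): code 0110 → (8.000,2.265)–(9.000,2.324)
cell (8,5): code 1001 → (9.000,5.274)–(8.000,5.359)
cell (9,2): code 0010 → (9.000,2.324)–(9.733,3.000)
cell (9,3): code 0011 → (9.733,3.000)–(9.925,4.000)
cell (9,4): code 0011 → (9.925,4.000)–(9.330,5.000)
cell (9,5): code 0001 → (9.330,5.000)–(9.000,5.274)
total: 12 segments, chained into 1 closed loop(s), length Σ = 9.588164

segments=12 loops=1 length=9.588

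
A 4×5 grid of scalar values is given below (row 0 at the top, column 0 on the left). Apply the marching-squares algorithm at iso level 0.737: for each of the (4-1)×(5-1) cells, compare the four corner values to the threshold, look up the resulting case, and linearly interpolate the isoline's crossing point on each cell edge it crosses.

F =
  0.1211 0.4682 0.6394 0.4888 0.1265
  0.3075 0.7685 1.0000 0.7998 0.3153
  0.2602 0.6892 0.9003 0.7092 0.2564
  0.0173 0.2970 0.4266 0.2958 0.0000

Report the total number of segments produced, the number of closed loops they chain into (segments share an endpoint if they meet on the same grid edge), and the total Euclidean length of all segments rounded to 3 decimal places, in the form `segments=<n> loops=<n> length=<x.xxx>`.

segments=10 loops=1 length=6.535

cell (0,0): code 0100 → (0.895,1.000)–(1.000,0.932)
cell (0,1): code 1100 → (0.271,2.000)–(0.895,1.000)
cell (0,2): code 1100 → (0.798,3.000)–(0.271,2.000)
cell (0,3): code 1000 → (1.000,3.130)–(0.798,3.000)
cell (1,0): code 0010 → (1.000,0.932)–(1.397,1.000)
cell (1,1): code 0111 → (1.397,1.000)–(2.000,1.226)
cell (1,2): code 1011 → (2.000,2.855)–(1.693,3.000)
cell (1,3): code 0001 → (1.693,3.000)–(1.000,3.130)
cell (2,1): code 0010 → (2.000,1.226)–(2.345,2.000)
cell (2,2): code 0001 → (2.345,2.000)–(2.000,2.855)
total: 10 segments, chained into 1 closed loop(s), length Σ = 6.534711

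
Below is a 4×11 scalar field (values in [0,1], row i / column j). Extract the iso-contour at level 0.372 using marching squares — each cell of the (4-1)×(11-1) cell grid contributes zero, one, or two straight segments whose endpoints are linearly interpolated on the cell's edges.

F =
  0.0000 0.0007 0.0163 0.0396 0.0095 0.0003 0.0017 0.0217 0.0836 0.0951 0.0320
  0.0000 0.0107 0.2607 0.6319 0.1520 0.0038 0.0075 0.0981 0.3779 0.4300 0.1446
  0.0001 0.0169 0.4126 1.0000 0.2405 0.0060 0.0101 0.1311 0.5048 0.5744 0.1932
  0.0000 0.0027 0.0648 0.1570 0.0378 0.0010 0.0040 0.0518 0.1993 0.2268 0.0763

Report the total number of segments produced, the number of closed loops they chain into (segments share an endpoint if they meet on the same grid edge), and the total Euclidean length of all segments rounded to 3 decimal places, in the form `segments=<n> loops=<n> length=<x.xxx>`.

segments=16 loops=2 length=11.865

cell (0,2): code 0100 → (0.561,3.000)–(1.000,2.300)
cell (0,3): code 1000 → (1.000,3.542)–(0.561,3.000)
cell (0,7): code 0100 → (0.980,8.000)–(1.000,7.979)
cell (0,8): code 1100 → (0.827,9.000)–(0.980,8.000)
cell (0,9): code 1000 → (1.000,9.203)–(0.827,9.000)
cell (1,1): code 0100 → (1.733,2.000)–(2.000,1.897)
cell (1,2): code 1110 → (1.000,2.300)–(1.733,2.000)
cell (1,3): code 1001 → (2.000,3.827)–(1.000,3.542)
cell (1,7): code 0110 → (1.000,7.979)–(2.000,7.645)
cell (1,9): code 1001 → (2.000,9.531)–(1.000,9.203)
cell (2,1): code 0010 → (2.000,1.897)–(2.117,2.000)
cell (2,2): code 0011 → (2.117,2.000)–(2.745,3.000)
cell (2,3): code 0001 → (2.745,3.000)–(2.000,3.827)
cell (2,7): code 0010 → (2.000,7.645)–(2.435,8.000)
cell (2,8): code 0011 → (2.435,8.000)–(2.582,9.000)
cell (2,9): code 0001 → (2.582,9.000)–(2.000,9.531)
total: 16 segments, chained into 2 closed loop(s), length Σ = 11.865339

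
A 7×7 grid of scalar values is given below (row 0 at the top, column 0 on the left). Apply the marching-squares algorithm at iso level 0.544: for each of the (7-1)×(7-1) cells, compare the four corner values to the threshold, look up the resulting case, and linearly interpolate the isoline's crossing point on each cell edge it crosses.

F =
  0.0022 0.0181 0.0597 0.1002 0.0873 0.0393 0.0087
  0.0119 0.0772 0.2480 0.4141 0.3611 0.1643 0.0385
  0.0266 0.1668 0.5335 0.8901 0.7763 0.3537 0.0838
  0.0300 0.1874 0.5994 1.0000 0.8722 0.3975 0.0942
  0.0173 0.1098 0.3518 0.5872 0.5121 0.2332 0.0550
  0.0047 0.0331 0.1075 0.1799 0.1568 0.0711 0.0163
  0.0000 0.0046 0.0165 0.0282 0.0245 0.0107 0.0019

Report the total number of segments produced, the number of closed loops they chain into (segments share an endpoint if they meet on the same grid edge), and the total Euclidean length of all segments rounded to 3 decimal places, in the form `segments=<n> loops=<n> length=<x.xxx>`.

cell (1,2): code 0100 → (1.273,3.000)–(2.000,2.029)
cell (1,3): code 1100 → (1.441,4.000)–(1.273,3.000)
cell (1,4): code 1000 → (2.000,4.550)–(1.441,4.000)
cell (2,1): code 0100 → (2.159,2.000)–(3.000,1.866)
cell (2,2): code 1110 → (2.000,2.029)–(2.159,2.000)
cell (2,4): code 1001 → (3.000,4.691)–(2.000,4.550)
cell (3,1): code 0010 → (3.000,1.866)–(3.224,2.000)
cell (3,2): code 0111 → (3.224,2.000)–(4.000,2.816)
cell (3,3): code 1011 → (4.000,3.575)–(3.911,4.000)
cell (3,4): code 0001 → (3.911,4.000)–(3.000,4.691)
cell (4,2): code 0010 → (4.000,2.816)–(4.106,3.000)
cell (4,3): code 0001 → (4.106,3.000)–(4.000,3.575)
total: 12 segments, chained into 1 closed loop(s), length Σ = 8.796782

segments=12 loops=1 length=8.797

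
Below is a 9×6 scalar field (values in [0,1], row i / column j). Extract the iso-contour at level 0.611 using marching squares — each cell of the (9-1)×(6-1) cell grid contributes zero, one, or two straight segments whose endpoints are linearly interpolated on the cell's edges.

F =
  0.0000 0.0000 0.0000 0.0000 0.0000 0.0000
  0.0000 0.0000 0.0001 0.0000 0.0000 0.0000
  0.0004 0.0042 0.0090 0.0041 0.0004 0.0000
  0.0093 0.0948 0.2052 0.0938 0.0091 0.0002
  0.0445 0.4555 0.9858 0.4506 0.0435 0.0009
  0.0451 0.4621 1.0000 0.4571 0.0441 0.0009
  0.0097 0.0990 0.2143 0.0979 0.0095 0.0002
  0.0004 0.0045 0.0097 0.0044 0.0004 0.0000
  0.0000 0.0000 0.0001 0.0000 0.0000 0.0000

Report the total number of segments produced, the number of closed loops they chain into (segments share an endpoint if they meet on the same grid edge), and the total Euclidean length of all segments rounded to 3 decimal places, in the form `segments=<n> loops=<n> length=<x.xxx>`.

cell (3,1): code 0100 → (3.520,2.000)–(4.000,1.293)
cell (3,2): code 1000 → (4.000,2.700)–(3.520,2.000)
cell (4,1): code 0110 → (4.000,1.293)–(5.000,1.277)
cell (4,2): code 1001 → (5.000,2.717)–(4.000,2.700)
cell (5,1): code 0010 → (5.000,1.277)–(5.495,2.000)
cell (5,2): code 0001 → (5.495,2.000)–(5.000,2.717)
total: 6 segments, chained into 1 closed loop(s), length Σ = 5.451152

segments=6 loops=1 length=5.451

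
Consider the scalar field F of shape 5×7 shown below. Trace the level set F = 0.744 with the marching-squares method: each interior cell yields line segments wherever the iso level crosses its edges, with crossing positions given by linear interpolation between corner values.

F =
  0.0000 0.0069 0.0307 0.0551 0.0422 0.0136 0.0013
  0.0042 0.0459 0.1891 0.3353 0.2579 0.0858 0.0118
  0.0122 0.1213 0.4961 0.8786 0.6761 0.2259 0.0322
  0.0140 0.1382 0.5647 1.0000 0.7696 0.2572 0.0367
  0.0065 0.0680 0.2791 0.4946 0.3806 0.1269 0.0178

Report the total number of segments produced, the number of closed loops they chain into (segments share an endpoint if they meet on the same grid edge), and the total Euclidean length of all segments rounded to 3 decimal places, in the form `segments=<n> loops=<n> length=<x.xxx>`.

cell (1,2): code 0100 → (1.752,3.000)–(2.000,2.648)
cell (1,3): code 1000 → (2.000,3.665)–(1.752,3.000)
cell (2,2): code 0110 → (2.000,2.648)–(3.000,2.412)
cell (2,3): code 1101 → (2.726,4.000)–(2.000,3.665)
cell (2,4): code 1000 → (3.000,4.050)–(2.726,4.000)
cell (3,2): code 0010 → (3.000,2.412)–(3.507,3.000)
cell (3,3): code 0011 → (3.507,3.000)–(3.066,4.000)
cell (3,4): code 0001 → (3.066,4.000)–(3.000,4.050)
total: 8 segments, chained into 1 closed loop(s), length Σ = 5.197033

segments=8 loops=1 length=5.197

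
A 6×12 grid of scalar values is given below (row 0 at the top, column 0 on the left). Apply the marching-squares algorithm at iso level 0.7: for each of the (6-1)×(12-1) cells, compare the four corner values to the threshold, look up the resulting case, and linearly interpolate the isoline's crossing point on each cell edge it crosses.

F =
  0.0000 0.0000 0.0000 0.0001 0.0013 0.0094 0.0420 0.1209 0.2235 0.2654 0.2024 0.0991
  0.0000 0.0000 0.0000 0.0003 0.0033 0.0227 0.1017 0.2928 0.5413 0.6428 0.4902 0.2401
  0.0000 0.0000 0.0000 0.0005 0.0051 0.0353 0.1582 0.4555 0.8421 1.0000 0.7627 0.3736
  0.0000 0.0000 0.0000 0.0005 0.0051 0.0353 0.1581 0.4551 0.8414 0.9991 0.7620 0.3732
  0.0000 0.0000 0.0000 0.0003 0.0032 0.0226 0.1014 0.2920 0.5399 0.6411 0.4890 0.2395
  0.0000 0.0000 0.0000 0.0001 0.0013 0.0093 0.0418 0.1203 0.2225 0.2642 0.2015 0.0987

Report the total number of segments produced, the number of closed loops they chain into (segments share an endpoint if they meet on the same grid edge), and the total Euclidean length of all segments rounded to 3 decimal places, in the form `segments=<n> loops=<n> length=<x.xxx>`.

segments=10 loops=1 length=8.224

cell (1,7): code 0100 → (1.528,8.000)–(2.000,7.632)
cell (1,8): code 1100 → (1.160,9.000)–(1.528,8.000)
cell (1,9): code 1100 → (1.770,10.000)–(1.160,9.000)
cell (1,10): code 1000 → (2.000,10.161)–(1.770,10.000)
cell (2,7): code 0110 → (2.000,7.632)–(3.000,7.634)
cell (2,10): code 1001 → (3.000,10.159)–(2.000,10.161)
cell (3,7): code 0010 → (3.000,7.634)–(3.469,8.000)
cell (3,8): code 0011 → (3.469,8.000)–(3.835,9.000)
cell (3,9): code 0011 → (3.835,9.000)–(3.227,10.000)
cell (3,10): code 0001 → (3.227,10.000)–(3.000,10.159)
total: 10 segments, chained into 1 closed loop(s), length Σ = 8.224074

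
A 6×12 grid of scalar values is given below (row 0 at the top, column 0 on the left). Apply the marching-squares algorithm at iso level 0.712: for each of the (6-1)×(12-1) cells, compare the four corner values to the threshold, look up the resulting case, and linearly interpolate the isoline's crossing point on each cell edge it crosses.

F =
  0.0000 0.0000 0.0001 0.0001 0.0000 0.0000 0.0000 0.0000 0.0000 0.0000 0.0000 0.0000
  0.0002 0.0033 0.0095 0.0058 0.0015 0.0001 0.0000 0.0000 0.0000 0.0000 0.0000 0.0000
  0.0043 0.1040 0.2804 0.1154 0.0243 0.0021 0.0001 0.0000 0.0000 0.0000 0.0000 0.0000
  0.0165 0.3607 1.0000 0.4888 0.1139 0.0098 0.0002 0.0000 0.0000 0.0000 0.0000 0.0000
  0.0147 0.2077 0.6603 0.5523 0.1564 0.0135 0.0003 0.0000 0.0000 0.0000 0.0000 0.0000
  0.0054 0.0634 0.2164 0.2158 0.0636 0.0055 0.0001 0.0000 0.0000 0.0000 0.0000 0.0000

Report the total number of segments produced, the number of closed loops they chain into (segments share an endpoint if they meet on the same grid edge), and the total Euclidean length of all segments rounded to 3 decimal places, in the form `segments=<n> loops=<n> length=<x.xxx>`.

cell (2,1): code 0100 → (2.600,2.000)–(3.000,1.550)
cell (2,2): code 1000 → (3.000,2.563)–(2.600,2.000)
cell (3,1): code 0010 → (3.000,1.550)–(3.848,2.000)
cell (3,2): code 0001 → (3.848,2.000)–(3.000,2.563)
total: 4 segments, chained into 1 closed loop(s), length Σ = 3.271653

segments=4 loops=1 length=3.272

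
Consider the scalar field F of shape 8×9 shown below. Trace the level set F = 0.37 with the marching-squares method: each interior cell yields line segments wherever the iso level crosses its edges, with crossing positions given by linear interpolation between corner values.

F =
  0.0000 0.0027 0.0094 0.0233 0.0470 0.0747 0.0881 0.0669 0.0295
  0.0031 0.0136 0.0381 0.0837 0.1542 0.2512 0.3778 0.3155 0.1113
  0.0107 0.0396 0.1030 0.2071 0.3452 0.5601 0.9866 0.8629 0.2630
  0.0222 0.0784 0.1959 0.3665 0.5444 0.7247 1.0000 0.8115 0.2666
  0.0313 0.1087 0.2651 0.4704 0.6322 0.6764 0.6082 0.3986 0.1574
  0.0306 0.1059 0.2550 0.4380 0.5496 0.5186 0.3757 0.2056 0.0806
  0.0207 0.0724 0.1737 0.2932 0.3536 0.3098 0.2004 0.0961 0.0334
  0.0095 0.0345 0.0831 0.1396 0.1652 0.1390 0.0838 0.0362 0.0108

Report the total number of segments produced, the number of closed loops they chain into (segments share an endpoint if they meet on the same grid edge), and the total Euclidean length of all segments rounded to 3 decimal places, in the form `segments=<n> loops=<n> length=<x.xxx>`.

cell (0,5): code 0100 → (0.973,6.000)–(1.000,5.938)
cell (0,6): code 1000 → (1.000,6.125)–(0.973,6.000)
cell (1,4): code 0100 → (1.385,5.000)–(2.000,4.115)
cell (1,5): code 1110 → (1.000,5.938)–(1.385,5.000)
cell (1,6): code 1101 → (1.100,7.000)–(1.000,6.125)
cell (1,7): code 1000 → (2.000,7.822)–(1.100,7.000)
cell (2,3): code 0100 → (2.124,4.000)–(3.000,3.020)
cell (2,4): code 1110 → (2.000,4.115)–(2.124,4.000)
cell (2,7): code 1001 → (3.000,7.810)–(2.000,7.822)
cell (3,2): code 0100 → (3.034,3.000)–(4.000,2.511)
cell (3,3): code 1110 → (3.000,3.020)–(3.034,3.000)
cell (3,7): code 1001 → (4.000,7.119)–(3.000,7.810)
cell (4,2): code 0110 → (4.000,2.511)–(5.000,2.628)
cell (4,6): code 1011 → (5.000,6.034)–(4.148,7.000)
cell (4,7): code 0001 → (4.148,7.000)–(4.000,7.119)
cell (5,2): code 0010 → (5.000,2.628)–(5.470,3.000)
cell (5,3): code 0011 → (5.470,3.000)–(5.916,4.000)
cell (5,4): code 0011 → (5.916,4.000)–(5.712,5.000)
cell (5,5): code 0011 → (5.712,5.000)–(5.033,6.000)
cell (5,6): code 0001 → (5.033,6.000)–(5.000,6.034)
total: 20 segments, chained into 1 closed loop(s), length Σ = 15.663849

segments=20 loops=1 length=15.664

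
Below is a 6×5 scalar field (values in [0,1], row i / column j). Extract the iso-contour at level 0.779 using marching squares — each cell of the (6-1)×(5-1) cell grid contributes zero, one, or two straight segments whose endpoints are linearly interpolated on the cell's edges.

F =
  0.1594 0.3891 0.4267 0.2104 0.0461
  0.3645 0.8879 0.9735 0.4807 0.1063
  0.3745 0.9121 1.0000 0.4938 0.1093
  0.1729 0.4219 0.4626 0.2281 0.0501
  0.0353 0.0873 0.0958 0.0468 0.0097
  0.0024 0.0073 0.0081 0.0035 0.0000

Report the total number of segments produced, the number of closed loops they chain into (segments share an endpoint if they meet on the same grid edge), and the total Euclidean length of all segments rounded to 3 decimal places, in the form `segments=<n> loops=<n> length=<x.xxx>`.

cell (0,0): code 0100 → (0.782,1.000)–(1.000,0.792)
cell (0,1): code 1100 → (0.644,2.000)–(0.782,1.000)
cell (0,2): code 1000 → (1.000,2.395)–(0.644,2.000)
cell (1,0): code 0110 → (1.000,0.792)–(2.000,0.752)
cell (1,2): code 1001 → (2.000,2.437)–(1.000,2.395)
cell (2,0): code 0010 → (2.000,0.752)–(2.272,1.000)
cell (2,1): code 0011 → (2.272,1.000)–(2.411,2.000)
cell (2,2): code 0001 → (2.411,2.000)–(2.000,2.437)
total: 8 segments, chained into 1 closed loop(s), length Σ = 5.820896

segments=8 loops=1 length=5.821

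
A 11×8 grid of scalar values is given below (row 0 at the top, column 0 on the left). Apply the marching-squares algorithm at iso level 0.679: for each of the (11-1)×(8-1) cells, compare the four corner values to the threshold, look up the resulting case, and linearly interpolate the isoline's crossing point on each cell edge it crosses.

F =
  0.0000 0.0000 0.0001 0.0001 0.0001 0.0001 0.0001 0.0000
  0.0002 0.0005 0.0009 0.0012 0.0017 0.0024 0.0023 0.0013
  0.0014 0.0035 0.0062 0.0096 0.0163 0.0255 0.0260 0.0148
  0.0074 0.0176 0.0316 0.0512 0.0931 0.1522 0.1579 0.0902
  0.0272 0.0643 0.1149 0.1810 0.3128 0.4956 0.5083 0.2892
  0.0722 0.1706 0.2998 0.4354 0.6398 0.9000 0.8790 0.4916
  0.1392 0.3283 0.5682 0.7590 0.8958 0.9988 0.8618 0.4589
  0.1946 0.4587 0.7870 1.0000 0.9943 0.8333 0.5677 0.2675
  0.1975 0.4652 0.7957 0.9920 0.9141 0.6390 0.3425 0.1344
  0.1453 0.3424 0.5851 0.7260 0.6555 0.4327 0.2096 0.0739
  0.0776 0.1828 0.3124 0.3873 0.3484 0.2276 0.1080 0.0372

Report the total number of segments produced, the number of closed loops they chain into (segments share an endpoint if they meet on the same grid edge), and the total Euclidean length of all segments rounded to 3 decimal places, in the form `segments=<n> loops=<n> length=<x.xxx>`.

cell (4,4): code 0100 → (4.454,5.000)–(5.000,4.151)
cell (4,5): code 1100 → (4.460,6.000)–(4.454,5.000)
cell (4,6): code 1000 → (5.000,6.516)–(4.460,6.000)
cell (5,2): code 0100 → (5.753,3.000)–(6.000,2.581)
cell (5,3): code 1100 → (5.153,4.000)–(5.753,3.000)
cell (5,4): code 1110 → (5.000,4.151)–(5.153,4.000)
cell (5,6): code 1001 → (6.000,6.454)–(5.000,6.516)
cell (6,1): code 0100 → (6.506,2.000)–(7.000,1.671)
cell (6,2): code 1110 → (6.000,2.581)–(6.506,2.000)
cell (6,5): code 1011 → (7.000,5.581)–(6.622,6.000)
cell (6,6): code 0001 → (6.622,6.000)–(6.000,6.454)
cell (7,1): code 0110 → (7.000,1.671)–(8.000,1.647)
cell (7,4): code 1011 → (8.000,4.855)–(7.794,5.000)
cell (7,5): code 0001 → (7.794,5.000)–(7.000,5.581)
cell (8,1): code 0010 → (8.000,1.647)–(8.554,2.000)
cell (8,2): code 0111 → (8.554,2.000)–(9.000,2.666)
cell (8,3): code 1011 → (9.000,3.667)–(8.909,4.000)
cell (8,4): code 0001 → (8.909,4.000)–(8.000,4.855)
cell (9,2): code 0010 → (9.000,2.666)–(9.139,3.000)
cell (9,3): code 0001 → (9.139,3.000)–(9.000,3.667)
total: 20 segments, chained into 1 closed loop(s), length Σ = 14.654752

segments=20 loops=1 length=14.655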